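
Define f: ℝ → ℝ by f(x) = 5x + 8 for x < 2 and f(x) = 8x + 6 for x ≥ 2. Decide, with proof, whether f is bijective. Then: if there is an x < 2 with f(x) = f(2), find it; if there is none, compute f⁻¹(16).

8/5

Both pieces are strictly increasing (slopes 5 and 8), so each is injective on its own interval.
The left piece maps (−∞, 2) onto (−∞, 18); the right piece maps [2, ∞) onto [22, ∞).
The images leave a gap (18 has no preimage), so f is not surjective, hence not bijective.
Because the two images are disjoint, no x < 2 has f(x) = f(2), so we compute f⁻¹(16): 16 lies in (−∞, 18), so solve 5x + 8 = 16: x = (16 − 8)/5 = 8/5.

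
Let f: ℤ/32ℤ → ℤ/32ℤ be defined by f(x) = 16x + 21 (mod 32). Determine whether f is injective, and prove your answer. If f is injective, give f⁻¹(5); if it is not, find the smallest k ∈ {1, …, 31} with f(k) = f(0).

2

We have gcd(16, 32) = 16 > 1. Taking a = 0 and b = 2: f(0) = 21 and f(2) = 16·2 + 21 = 53 ≡ 21 (mod 32).
So f(0) = f(2) while 0 ≠ 2, therefore f is not injective.
Since f is not injective, we find the least positive k with f(k) = f(0): this means 16k ≡ 0 (mod 32), i.e. 32 ∣ 16k. Since gcd(16, 32) = 16, dividing through by 16 this holds exactly when 2 ∣ k.
The smallest positive such k is 2.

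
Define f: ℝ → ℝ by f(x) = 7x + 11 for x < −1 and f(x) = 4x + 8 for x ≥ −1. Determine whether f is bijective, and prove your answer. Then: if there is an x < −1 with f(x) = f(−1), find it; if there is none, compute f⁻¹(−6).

-17/7

Both pieces are strictly increasing (slopes 7 and 4), so each is injective on its own interval.
The left piece maps (−∞, −1) onto (−∞, 4); the right piece maps [−1, ∞) onto [4, ∞).
Since 4 = 4, the images partition ℝ: f is injective and surjective, hence bijective.
Because the two images are disjoint, no x < −1 has f(x) = f(−1), so we compute f⁻¹(−6): −6 lies in (−∞, 4), so solve 7x + 11 = −6: x = (−6 − 11)/7 = −17/7.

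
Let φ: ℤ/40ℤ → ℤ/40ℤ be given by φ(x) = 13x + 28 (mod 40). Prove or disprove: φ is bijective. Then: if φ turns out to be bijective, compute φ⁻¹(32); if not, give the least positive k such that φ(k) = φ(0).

If φ(s) = φ(t), then 13s ≡ 13t (mod 40). Because gcd(13, 40) = 1, we may cancel 13 to get s ≡ t (mod 40).
We now compute 13⁻¹ mod 40 explicitly. Euclid's algorithm: 40 = 3·13 + 1; back-substituting gives 1 = 37·13 − 12·40, so 13⁻¹ ≡ 37 (mod 40).
For any y ∈ ℤ/40ℤ, x = 37(y − 28) mod 40 satisfies φ(x) = 13·37(y − 28) + 28 ≡ y (since 13·37 ≡ 1 mod 40). So every y has a preimage.
So φ is bijective.
Since φ is bijective, we find φ⁻¹(32): we need 13x ≡ 32 − 28 ≡ 4 (mod 40). Using 13⁻¹ = 37: x ≡ 37·4 = 148 = 3·40 + 28, so x = 28.
Check: φ(28) = 13·28 + 28 = 392 = 9·40 + 32 ≡ 32 (mod 40).

28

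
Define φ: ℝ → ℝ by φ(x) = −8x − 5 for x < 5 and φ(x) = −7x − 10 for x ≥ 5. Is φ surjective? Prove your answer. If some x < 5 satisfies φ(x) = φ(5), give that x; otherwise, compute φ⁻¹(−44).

Both pieces are strictly decreasing (slopes −8 and −7), so each is injective on its own interval.
The left piece maps (−∞, 5) onto (−45, ∞); the right piece maps [5, ∞) onto (−∞, −45].
These images together cover ℝ, so φ is surjective.
Because the two images are disjoint, no x < 5 has φ(x) = φ(5), so we compute φ⁻¹(−44): −44 lies in (−45, ∞), so solve −8x − 5 = −44: x = (−44 + 5)/(−8) = 39/8.

39/8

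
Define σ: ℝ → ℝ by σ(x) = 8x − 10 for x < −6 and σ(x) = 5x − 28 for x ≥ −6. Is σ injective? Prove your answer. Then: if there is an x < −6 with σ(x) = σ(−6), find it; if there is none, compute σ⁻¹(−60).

-25/4

Both pieces are strictly increasing (slopes 8 and 5), so each is injective on its own interval.
The left piece maps (−∞, −6) onto (−∞, −58); the right piece maps [−6, ∞) onto [−58, ∞).
These images are disjoint, so no value is attained by both pieces. Thus σ is injective.
Because the two images are disjoint, no x < −6 has σ(x) = σ(−6), so we compute σ⁻¹(−60): −60 lies in (−∞, −58), so solve 8x − 10 = −60: x = (−60 + 10)/8 = −25/4.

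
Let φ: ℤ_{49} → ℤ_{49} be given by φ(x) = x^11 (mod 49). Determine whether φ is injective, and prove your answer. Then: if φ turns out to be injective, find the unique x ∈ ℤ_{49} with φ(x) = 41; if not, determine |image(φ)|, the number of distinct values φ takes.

43

φ(0) = 0^11 = 0.
φ(7): Repeated squaring mod 49: 7^1 ≡ 7, 7^2 ≡ 7² = 49 ≡ 0, 7^4 ≡ 0² = 0, 7^8 ≡ 0² = 0. Since 11 = 8 + 2 + 1, 7^11 ≡ 0·0·7: 0·0 = 0, then 0·7 = 0. So 7^11 ≡ 0 (mod 49).
So φ(0) = φ(7) = 0 while 0 ≠ 7, thus φ is not injective.
Since φ is not injective, we determine |image(φ)|. Computing x^11 mod 49 for each x (by repeated squaring, reducing mod 49 at every step), the values φ(0), φ(1), …, φ(48) are: 0, 1, 39, 12, 2, 17, 27, 0, 29, 46, 26, 16, 24, 6, 0, 8, 4, 40, 30, 31, 34, 0, 36, 11, 5, 44, 38, 13, 0, 15, 18, 19, 9, 45, 41, 0, 43, 25, 33, 23, 3, 20, 0, 22, 32, 47, 37, 10, 48.
The distinct values are {0, 1, 2, 3, 4, 5, 6, 8, 9, 10, 11, 12, 13, 15, 16, 17, 18, 19, 20, 22, 23, 24, 25, 26, 27, 29, 30, 31, 32, 33, 34, 36, 37, 38, 39, 40, 41, 43, 44, 45, 46, 47, 48}; there are 43 of them.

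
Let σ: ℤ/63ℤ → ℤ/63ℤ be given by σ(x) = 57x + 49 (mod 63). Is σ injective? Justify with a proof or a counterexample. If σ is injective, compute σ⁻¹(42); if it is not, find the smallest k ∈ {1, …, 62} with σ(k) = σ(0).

21

By definition, injectivity means: for all a, b in the domain, σ(a) = σ(b) implies a = b.
We have gcd(57, 63) = 3 > 1. Taking a = 0 and b = 21: σ(0) = 49 and σ(21) = 57·21 + 49 = 1246 ≡ 49 (mod 63).
So σ(0) = σ(21) while 0 ≠ 21, thus σ is not injective.
Since σ is not injective, we find the least positive k with σ(k) = σ(0): this means 57k ≡ 0 (mod 63), i.e. 63 ∣ 57k. Since gcd(57, 63) = 3, dividing through by 3 this holds exactly when 21 ∣ 19k, and as gcd(19, 21) = 1, exactly when 21 ∣ k.
The smallest positive such k is 21.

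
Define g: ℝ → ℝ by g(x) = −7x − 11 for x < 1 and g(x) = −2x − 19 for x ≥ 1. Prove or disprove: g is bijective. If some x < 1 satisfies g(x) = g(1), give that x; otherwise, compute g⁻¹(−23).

2

Both pieces are strictly decreasing (slopes −7 and −2), so each is injective on its own interval.
The left piece maps (−∞, 1) onto (−18, ∞); the right piece maps [1, ∞) onto (−∞, −21].
The images leave a gap (−18 has no preimage), so g is not surjective, hence not bijective.
Because the two images are disjoint, no x < 1 has g(x) = g(1), so we compute g⁻¹(−23): −23 lies in (−∞, −21], so solve −2x − 19 = −23: x = (−23 + 19)/(−2) = 2.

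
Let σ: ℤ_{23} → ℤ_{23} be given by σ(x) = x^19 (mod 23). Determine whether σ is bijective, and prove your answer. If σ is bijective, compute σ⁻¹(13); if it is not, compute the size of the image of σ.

9

Since 23 is prime, the nonzero elements of ℤ_{23} form a cyclic group of order 22.
As gcd(19, 22) = 1, raising to the 19th power is a bijection on this group: if a^19 ≡ b^19 then (ab^{−1})^19 = 1, and the only element of order dividing gcd(19, 22) = 1 is 1, so a = b.
With σ(0) = 0 this makes σ injective on all of ℤ_{23}, hence bijective (finite equal-size domain and codomain). In particular σ is bijective.
Since σ is bijective, we find the preimage of 13. The inverse of x ↦ x^19 on (ℤ_{23})^× is x ↦ x^7, because 19·7 = 133 = 6·22 + 1 ≡ 1 (mod 22) and x^{22} = 1 for x ≠ 0 (Fermat). So σ⁻¹(13) = 13^7 mod 23.
Repeated squaring mod 23: 13^1 ≡ 13, 13^2 ≡ 13² = 169 ≡ 8, 13^4 ≡ 8² = 64 ≡ 18. Since 7 = 4 + 2 + 1, 13^7 ≡ 18·8·13: 18·8 = 144 ≡ 6, then 6·13 = 78 ≡ 9. So 13^7 ≡ 9 (mod 23).
Hence σ⁻¹(13) = 9.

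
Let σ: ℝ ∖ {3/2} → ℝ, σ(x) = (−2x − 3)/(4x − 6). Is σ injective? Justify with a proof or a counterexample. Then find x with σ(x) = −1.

9/2

Suppose σ(x_1) = σ(x_2). Cross-multiplying: (−2x_1 − 3)(4x_2 − 6) = (−2x_2 − 3)(4x_1 − 6).
Expanding both sides and cancelling the symmetric terms leaves 24·(x_1 − x_2) = 0. Since 24 ≠ 0, x_1 = x_2. Therefore σ is injective.
Solving σ(x) = −1: cross-multiplying gives −2x − 3 = −1(4x − 6), which rearranges to 2x = 9, so x = 9/2.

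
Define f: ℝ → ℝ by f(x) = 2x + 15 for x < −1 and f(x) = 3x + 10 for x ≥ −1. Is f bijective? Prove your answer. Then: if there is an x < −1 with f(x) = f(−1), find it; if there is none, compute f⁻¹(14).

-4

Both pieces are strictly increasing (slopes 2 and 3), so each is injective on its own interval.
The left piece maps (−∞, −1) onto (−∞, 13); the right piece maps [−1, ∞) onto [7, ∞).
These images overlap. In particular f(−1) = 7 (right piece), and solving 2x + 15 = 7 on the left piece gives x = −4 < −1.
So f(−4) = f(−1) with −4 ≠ −1, and f is not injective, hence not bijective. This x = −4 is the requested value below −1.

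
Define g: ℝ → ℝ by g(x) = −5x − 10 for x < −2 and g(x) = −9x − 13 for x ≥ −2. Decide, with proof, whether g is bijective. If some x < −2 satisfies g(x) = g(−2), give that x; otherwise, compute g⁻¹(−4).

-3

Both pieces are strictly decreasing (slopes −5 and −9), so each is injective on its own interval.
The left piece maps (−∞, −2) onto (0, ∞); the right piece maps [−2, ∞) onto (−∞, 5].
These images overlap. In particular g(−2) = 5 (right piece), and solving −5x − 10 = 5 on the left piece gives x = −3 < −2.
So g(−3) = g(−2) with −3 ≠ −2, and g is not injective, hence not bijective. This x = −3 is the requested value below −2.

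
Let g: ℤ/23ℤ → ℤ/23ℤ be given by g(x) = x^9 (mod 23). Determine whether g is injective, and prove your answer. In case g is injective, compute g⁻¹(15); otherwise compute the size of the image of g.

Since 23 is prime, the nonzero elements of ℤ/23ℤ form a cyclic group of order 22.
As gcd(9, 22) = 1, raising to the 9th power is a bijection on this group: if a^9 ≡ b^9 then (ab^{−1})^9 = 1, and the only element of order dividing gcd(9, 22) = 1 is 1, so a = b.
With g(0) = 0 this makes g injective on all of ℤ/23ℤ, hence bijective (finite equal-size domain and codomain). In particular g is injective.
Since g is injective, we find the preimage of 15. The inverse of x ↦ x^9 on (ℤ/23ℤ)^× is x ↦ x^5, because 9·5 = 45 = 2·22 + 1 ≡ 1 (mod 22) and x^{22} = 1 for x ≠ 0 (Fermat). So g⁻¹(15) = 15^5 mod 23.
Repeated squaring mod 23: 15^1 ≡ 15, 15^2 ≡ 15² = 225 ≡ 18, 15^4 ≡ 18² = 324 ≡ 2. Since 5 = 4 + 1, 15^5 ≡ 2·15: 2·15 = 30 ≡ 7. So 15^5 ≡ 7 (mod 23).
Hence g⁻¹(15) = 7.

7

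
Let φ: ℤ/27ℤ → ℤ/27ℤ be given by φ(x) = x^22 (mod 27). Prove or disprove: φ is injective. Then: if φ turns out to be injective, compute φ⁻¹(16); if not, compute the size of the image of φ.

φ(0) = 0^22 = 0.
φ(3): Repeated squaring mod 27: 3^1 ≡ 3, 3^2 ≡ 3² = 9, 3^4 ≡ 9² = 81 ≡ 0, 3^8 ≡ 0² = 0, 3^16 ≡ 0² = 0. Since 22 = 16 + 4 + 2, 3^22 ≡ 0·0·9: 0·0 = 0, then 0·9 = 0. So 3^22 ≡ 0 (mod 27).
So φ(0) = φ(3) = 0 while 0 ≠ 3, so φ is not injective.
Since φ is not injective, we determine |image(φ)|. Computing x^22 mod 27 for each x (by repeated squaring, reducing mod 27 at every step), the values φ(0), φ(1), …, φ(26) are: 0, 1, 16, 0, 13, 4, 0, 25, 19, 0, 10, 7, 0, 22, 22, 0, 7, 10, 0, 19, 25, 0, 4, 13, 0, 16, 1.
The distinct values are {0, 1, 4, 7, 10, 13, 16, 19, 22, 25}; there are 10 of them.

10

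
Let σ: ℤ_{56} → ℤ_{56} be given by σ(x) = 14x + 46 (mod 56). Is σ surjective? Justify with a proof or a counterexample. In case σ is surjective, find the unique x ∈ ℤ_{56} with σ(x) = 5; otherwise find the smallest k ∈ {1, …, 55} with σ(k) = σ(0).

Since gcd(14, 56) = 14, we have 14x ≡ 0 (mod 14) for all x, so σ(x) ≡ 4 (mod 14).
But 0 ≢ 4 (mod 14), so 0 ∈ ℤ_{56} has no preimage. Thus σ is not surjective.
Since σ is not surjective, we find the least positive k with σ(k) = σ(0): this means 14k ≡ 0 (mod 56), i.e. 56 ∣ 14k. Since gcd(14, 56) = 14, dividing through by 14 this holds exactly when 4 ∣ k.
The smallest positive such k is 4.

4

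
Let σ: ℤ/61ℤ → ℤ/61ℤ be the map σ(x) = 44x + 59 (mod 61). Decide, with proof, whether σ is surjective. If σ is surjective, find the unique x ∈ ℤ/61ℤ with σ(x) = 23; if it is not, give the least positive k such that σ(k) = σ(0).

Since gcd(44, 61) = 1, 44 is invertible modulo 61. Euclid's algorithm: 61 = 1·44 + 17, 44 = 2·17 + 10, 17 = 1·10 + 7, 10 = 1·7 + 3, 7 = 2·3 + 1; back-substituting gives 1 = 43·44 − 31·61, so 44⁻¹ ≡ 43 (mod 61).
Then y ↦ 43(y − 59) is a two-sided inverse to σ, so every y ∈ ℤ/61ℤ has a preimage.
Hence σ is surjective.
Since σ is surjective, we find σ⁻¹(23): we need 44x ≡ 23 − 59 ≡ 25 (mod 61). Using 44⁻¹ = 43: x ≡ 43·25 = 1075 = 17·61 + 38, so x = 38.
Check: σ(38) = 44·38 + 59 = 1731 = 28·61 + 23 ≡ 23 (mod 61).

38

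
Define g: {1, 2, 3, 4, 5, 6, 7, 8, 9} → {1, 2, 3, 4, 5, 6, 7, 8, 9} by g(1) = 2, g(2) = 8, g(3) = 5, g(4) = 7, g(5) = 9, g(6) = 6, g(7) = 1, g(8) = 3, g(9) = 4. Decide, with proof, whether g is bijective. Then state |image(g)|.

The values 2, 8, 5, 7, 9, 6, 1, 3, 4 are a permutation of {1, 2, 3, 4, 5, 6, 7, 8, 9}: each element appears exactly once.
So g is injective and surjective, hence bijective.
The image of g is {1, 2, 3, 4, 5, 6, 7, 8, 9}, which has 9 elements.

9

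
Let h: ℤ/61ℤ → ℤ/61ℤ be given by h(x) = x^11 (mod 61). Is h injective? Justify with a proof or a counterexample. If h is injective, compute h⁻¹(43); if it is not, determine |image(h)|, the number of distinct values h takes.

Since 61 is prime, the nonzero elements of ℤ/61ℤ form a cyclic group of order 60.
As gcd(11, 60) = 1, raising to the 11th power is a bijection on this group: if u^11 ≡ v^11 then (uv^{−1})^11 = 1, and the only element of order dividing gcd(11, 60) = 1 is 1, so u = v.
With h(0) = 0 this makes h injective on all of ℤ/61ℤ, hence bijective (finite equal-size domain and codomain). In particular h is injective.
Since h is injective, we find the preimage of 43. The inverse of x ↦ x^11 on (ℤ/61ℤ)^× is x ↦ x^11, because 11·11 = 121 = 2·60 + 1 ≡ 1 (mod 60) and x^{60} = 1 for x ≠ 0 (Fermat). So h⁻¹(43) = 43^11 mod 61.
Repeated squaring mod 61: 43^1 ≡ 43, 43^2 ≡ 43² = 1849 ≡ 19, 43^4 ≡ 19² = 361 ≡ 56, 43^8 ≡ 56² = 3136 ≡ 25. Since 11 = 8 + 2 + 1, 43^11 ≡ 25·19·43: 25·19 = 475 ≡ 48, then 48·43 = 2064 ≡ 51. So 43^11 ≡ 51 (mod 61).
Hence h⁻¹(43) = 51.

51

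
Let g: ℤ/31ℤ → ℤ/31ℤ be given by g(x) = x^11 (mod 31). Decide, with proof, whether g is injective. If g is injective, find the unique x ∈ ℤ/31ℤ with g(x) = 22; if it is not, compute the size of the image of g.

Since 31 is prime, the nonzero elements of ℤ/31ℤ form a cyclic group of order 30.
As gcd(11, 30) = 1, raising to the 11th power is a bijection on this group: if s^11 ≡ t^11 then (st^{−1})^11 = 1, and the only element of order dividing gcd(11, 30) = 1 is 1, so s = t.
With g(0) = 0 this makes g injective on all of ℤ/31ℤ, hence bijective (finite equal-size domain and codomain). In particular g is injective.
Since g is injective, we find the preimage of 22. The inverse of x ↦ x^11 on (ℤ/31ℤ)^× is x ↦ x^11, because 11·11 = 121 = 4·30 + 1 ≡ 1 (mod 30) and x^{30} = 1 for x ≠ 0 (Fermat). So g⁻¹(22) = 22^11 mod 31.
Repeated squaring mod 31: 22^1 ≡ 22, 22^2 ≡ 22² = 484 ≡ 19, 22^4 ≡ 19² = 361 ≡ 20, 22^8 ≡ 20² = 400 ≡ 28. Since 11 = 8 + 2 + 1, 22^11 ≡ 28·19·22: 28·19 = 532 ≡ 5, then 5·22 = 110 ≡ 17. So 22^11 ≡ 17 (mod 31).
Hence g⁻¹(22) = 17.

17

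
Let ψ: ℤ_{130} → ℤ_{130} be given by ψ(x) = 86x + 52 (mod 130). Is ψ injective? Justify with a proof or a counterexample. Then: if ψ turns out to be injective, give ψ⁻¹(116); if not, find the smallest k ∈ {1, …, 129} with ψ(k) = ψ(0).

We have gcd(86, 130) = 2 > 1. Taking s = 0 and t = 65: ψ(0) = 52 and ψ(65) = 86·65 + 52 = 5642 ≡ 52 (mod 130).
So ψ(0) = ψ(65) while 0 ≠ 65, therefore ψ is not injective.
Since ψ is not injective, we find the least positive k with ψ(k) = ψ(0): this means 86k ≡ 0 (mod 130), i.e. 130 ∣ 86k. Since gcd(86, 130) = 2, dividing through by 2 this holds exactly when 65 ∣ 43k, and as gcd(43, 65) = 1, exactly when 65 ∣ k.
The smallest positive such k is 65.

65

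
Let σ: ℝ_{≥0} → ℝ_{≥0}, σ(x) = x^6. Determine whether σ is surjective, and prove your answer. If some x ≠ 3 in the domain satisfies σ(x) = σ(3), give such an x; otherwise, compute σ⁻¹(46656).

6

For any y ∈ ℝ_{≥0}, x = y^{1/6} ∈ ℝ_{≥0} gives σ(x) = y, so σ is surjective.
Since x ↦ x^6 is strictly increasing on ℝ_{≥0}, it is injective there, so no x ≠ 3 in the domain has σ(x) = σ(3). We therefore compute σ⁻¹(46656) = 46656^{1/6} = 6 (indeed 6^6 = 46656).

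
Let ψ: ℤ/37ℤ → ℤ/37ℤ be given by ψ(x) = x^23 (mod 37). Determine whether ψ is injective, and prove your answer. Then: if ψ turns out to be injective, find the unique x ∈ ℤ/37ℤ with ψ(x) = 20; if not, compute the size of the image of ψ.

Since 37 is prime, the nonzero elements of ℤ/37ℤ form a cyclic group of order 36.
As gcd(23, 36) = 1, raising to the 23rd power is a bijection on this group: if u^23 ≡ v^23 then (uv^{−1})^23 = 1, and the only element of order dividing gcd(23, 36) = 1 is 1, so u = v.
With ψ(0) = 0 this makes ψ injective on all of ℤ/37ℤ, hence bijective (finite equal-size domain and codomain). In particular ψ is injective.
Since ψ is injective, we find the preimage of 20. The inverse of x ↦ x^23 on (ℤ/37ℤ)^× is x ↦ x^11, because 23·11 = 253 = 7·36 + 1 ≡ 1 (mod 36) and x^{36} = 1 for x ≠ 0 (Fermat). So ψ⁻¹(20) = 20^11 mod 37.
Repeated squaring mod 37: 20^1 ≡ 20, 20^2 ≡ 20² = 400 ≡ 30, 20^4 ≡ 30² = 900 ≡ 12, 20^8 ≡ 12² = 144 ≡ 33. Since 11 = 8 + 2 + 1, 20^11 ≡ 33·30·20: 33·30 = 990 ≡ 28, then 28·20 = 560 ≡ 5. So 20^11 ≡ 5 (mod 37).
Hence ψ⁻¹(20) = 5.

5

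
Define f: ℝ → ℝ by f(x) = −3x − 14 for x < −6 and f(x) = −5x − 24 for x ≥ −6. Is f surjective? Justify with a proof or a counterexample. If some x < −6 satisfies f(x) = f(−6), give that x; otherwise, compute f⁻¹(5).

-20/3

Both pieces are strictly decreasing (slopes −3 and −5), so each is injective on its own interval.
The left piece maps (−∞, −6) onto (4, ∞); the right piece maps [−6, ∞) onto (−∞, 6].
The union (4, ∞) ∪ (−∞, 6] covers ℝ, so f is surjective.
For the follow-up: the images overlap, so an x < −6 with f(x) = f(−6) exists. f(−6) = 6; solving −3x − 14 = 6 for x < −6 gives x = (6 + 14)/(−3) = −20/3.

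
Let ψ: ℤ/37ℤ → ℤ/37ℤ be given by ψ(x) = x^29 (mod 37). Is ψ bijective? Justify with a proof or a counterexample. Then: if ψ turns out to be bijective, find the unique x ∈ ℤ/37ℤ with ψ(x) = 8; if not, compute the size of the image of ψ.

Since 37 is prime, the nonzero elements of ℤ/37ℤ form a cyclic group of order 36.
As gcd(29, 36) = 1, raising to the 29th power is a bijection on this group: if a^29 ≡ b^29 then (ab^{−1})^29 = 1, and the only element of order dividing gcd(29, 36) = 1 is 1, so a = b.
With ψ(0) = 0 this makes ψ injective on all of ℤ/37ℤ, hence bijective (finite equal-size domain and codomain). In particular ψ is bijective.
Since ψ is bijective, we find the preimage of 8. The inverse of x ↦ x^29 on (ℤ/37ℤ)^× is x ↦ x^5, because 29·5 = 145 = 4·36 + 1 ≡ 1 (mod 36) and x^{36} = 1 for x ≠ 0 (Fermat). So ψ⁻¹(8) = 8^5 mod 37.
Repeated squaring mod 37: 8^1 ≡ 8, 8^2 ≡ 8² = 64 ≡ 27, 8^4 ≡ 27² = 729 ≡ 26. Since 5 = 4 + 1, 8^5 ≡ 26·8: 26·8 = 208 ≡ 23. So 8^5 ≡ 23 (mod 37).
Hence ψ⁻¹(8) = 23.

23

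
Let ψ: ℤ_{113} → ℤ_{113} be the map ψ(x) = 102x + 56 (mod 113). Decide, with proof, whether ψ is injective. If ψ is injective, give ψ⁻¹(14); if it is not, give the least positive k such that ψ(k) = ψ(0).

Suppose ψ(x_1) = ψ(x_2) in ℤ_{113}. Then 102x_1 + 56 ≡ 102x_2 + 56 (mod 113), hence 102(x_1 − x_2) ≡ 0 (mod 113).
Since gcd(102, 113) = 1, 102 is invertible modulo 113, therefore x_1 − x_2 ≡ 0 (mod 113), i.e. x_1 = x_2.
Therefore ψ is injective.
We now compute 102⁻¹ mod 113 explicitly. Euclid's algorithm: 113 = 1·102 + 11, 102 = 9·11 + 3, 11 = 3·3 + 2, 3 = 1·2 + 1; back-substituting gives 1 = 41·102 − 37·113, so 102⁻¹ ≡ 41 (mod 113).
Since ψ is injective, we compute ψ⁻¹(14): solve 102x + 56 ≡ 14 (mod 113), i.e. 102x ≡ 71 (mod 113).
Multiplying by 102⁻¹ = 41 gives x ≡ 41·71 = 2911 = 25·113 + 86 ≡ 86 (mod 113).
Check: ψ(86) = 102·86 + 56 = 8828 = 78·113 + 14 ≡ 14 (mod 113).

86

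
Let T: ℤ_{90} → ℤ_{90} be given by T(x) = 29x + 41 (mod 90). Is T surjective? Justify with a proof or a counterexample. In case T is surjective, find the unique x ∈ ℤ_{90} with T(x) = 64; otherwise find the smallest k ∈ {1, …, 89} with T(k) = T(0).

By definition, T is surjective if every y in the codomain equals T(x) for some x in the domain.
Since gcd(29, 90) = 1, 29 is invertible modulo 90. Euclid's algorithm: 90 = 3·29 + 3, 29 = 9·3 + 2, 3 = 1·2 + 1; back-substituting gives 1 = 59·29 − 19·90, so 29⁻¹ ≡ 59 (mod 90).
Then y ↦ 59(y − 41) is a two-sided inverse to T, so every y ∈ ℤ_{90} has a preimage.
Therefore T is surjective.
Since T is surjective, we compute T⁻¹(64): solve 29x + 41 ≡ 64 (mod 90), i.e. 29x ≡ 23 (mod 90).
Multiplying by 29⁻¹ = 59 gives x ≡ 59·23 = 1357 = 15·90 + 7 ≡ 7 (mod 90).
Check: T(7) = 29·7 + 41 = 244 = 2·90 + 64 ≡ 64 (mod 90).

7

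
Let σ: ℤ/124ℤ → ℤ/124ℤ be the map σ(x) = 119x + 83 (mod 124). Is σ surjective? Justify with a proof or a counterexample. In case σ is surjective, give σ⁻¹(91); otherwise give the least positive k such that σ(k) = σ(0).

Recall that σ is surjective if every y in the codomain equals σ(x) for some x in the domain.
Since gcd(119, 124) = 1, 119 is invertible modulo 124. Euclid's algorithm: 124 = 1·119 + 5, 119 = 23·5 + 4, 5 = 1·4 + 1; back-substituting gives 1 = 99·119 − 95·124, so 119⁻¹ ≡ 99 (mod 124).
For any y ∈ ℤ/124ℤ, x = 99(y − 83) mod 124 satisfies σ(x) = 119·99(y − 83) + 83 ≡ y (since 119·99 ≡ 1 mod 124). So every y has a preimage.
Therefore σ is surjective.
Since σ is surjective, we compute σ⁻¹(91): solve 119x + 83 ≡ 91 (mod 124), i.e. 119x ≡ 8 (mod 124).
Multiplying by 119⁻¹ = 99 gives x ≡ 99·8 = 792 = 6·124 + 48 ≡ 48 (mod 124).
Check: σ(48) = 119·48 + 83 = 5795 = 46·124 + 91 ≡ 91 (mod 124).

48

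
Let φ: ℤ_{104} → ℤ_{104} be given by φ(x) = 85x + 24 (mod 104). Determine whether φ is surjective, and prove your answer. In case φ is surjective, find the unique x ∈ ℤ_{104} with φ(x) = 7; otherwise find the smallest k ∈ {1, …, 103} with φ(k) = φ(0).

Since gcd(85, 104) = 1, 85 is invertible modulo 104. Euclid's algorithm: 104 = 1·85 + 19, 85 = 4·19 + 9, 19 = 2·9 + 1; back-substituting gives 1 = 93·85 − 76·104, so 85⁻¹ ≡ 93 (mod 104).
For any y ∈ ℤ_{104}, x = 93(y − 24) mod 104 satisfies φ(x) = 85·93(y − 24) + 24 ≡ y (since 85·93 ≡ 1 mod 104). So every y has a preimage.
Thus φ is surjective.
Since φ is surjective, we find φ⁻¹(7): we need 85x ≡ 7 − 24 ≡ 87 (mod 104). Using 85⁻¹ = 93: x ≡ 93·87 = 8091 = 77·104 + 83, so x = 83.
Check: φ(83) = 85·83 + 24 = 7079 = 68·104 + 7 ≡ 7 (mod 104).

83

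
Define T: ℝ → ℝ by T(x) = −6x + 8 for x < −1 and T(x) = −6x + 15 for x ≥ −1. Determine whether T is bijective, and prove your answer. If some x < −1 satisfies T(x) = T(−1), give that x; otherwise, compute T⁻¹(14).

Both pieces are strictly decreasing (slopes −6 and −6), so each is injective on its own interval.
The left piece maps (−∞, −1) onto (14, ∞); the right piece maps [−1, ∞) onto (−∞, 21].
These images overlap. In particular T(−1) = 21 (right piece), and solving −6x + 8 = 21 on the left piece gives x = −13/6 < −1.
So T(−13/6) = T(−1) with −13/6 ≠ −1, and T is not injective, hence not bijective. This x = −13/6 is the requested value below −1.

-13/6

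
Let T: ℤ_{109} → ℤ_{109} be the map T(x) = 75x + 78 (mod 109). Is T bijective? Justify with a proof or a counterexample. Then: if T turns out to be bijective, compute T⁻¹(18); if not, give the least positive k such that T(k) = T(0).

Suppose T(s) = T(t) in ℤ_{109}. Then 75s + 78 ≡ 75t + 78 (mod 109), so 75(s − t) ≡ 0 (mod 109).
Since gcd(75, 109) = 1, 75 is invertible modulo 109, hence s − t ≡ 0 (mod 109), i.e. s = t.
We now compute 75⁻¹ mod 109 explicitly. Euclid's algorithm: 109 = 1·75 + 34, 75 = 2·34 + 7, 34 = 4·7 + 6, 7 = 1·6 + 1; back-substituting gives 1 = 16·75 − 11·109, so 75⁻¹ ≡ 16 (mod 109).
Then y ↦ 16(y − 78) is a two-sided inverse to T, so every y ∈ ℤ_{109} has a preimage.
So T is bijective.
Since T is bijective, we compute T⁻¹(18): solve 75x + 78 ≡ 18 (mod 109), i.e. 75x ≡ 49 (mod 109).
Multiplying by 75⁻¹ = 16 gives x ≡ 16·49 = 784 = 7·109 + 21 ≡ 21 (mod 109).
Check: T(21) = 75·21 + 78 = 1653 = 15·109 + 18 ≡ 18 (mod 109).

21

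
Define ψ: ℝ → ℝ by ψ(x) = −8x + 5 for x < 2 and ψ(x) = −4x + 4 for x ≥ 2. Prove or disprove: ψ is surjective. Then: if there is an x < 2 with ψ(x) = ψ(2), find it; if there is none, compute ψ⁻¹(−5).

9/8

Both pieces are strictly decreasing (slopes −8 and −4), so each is injective on its own interval.
The left piece maps (−∞, 2) onto (−11, ∞); the right piece maps [2, ∞) onto (−∞, −4].
The union (−11, ∞) ∪ (−∞, −4] covers ℝ, so ψ is surjective.
For the follow-up: the images overlap, so an x < 2 with ψ(x) = ψ(2) exists. ψ(2) = −4; solving −8x + 5 = −4 for x < 2 gives x = (−4 − 5)/(−8) = 9/8.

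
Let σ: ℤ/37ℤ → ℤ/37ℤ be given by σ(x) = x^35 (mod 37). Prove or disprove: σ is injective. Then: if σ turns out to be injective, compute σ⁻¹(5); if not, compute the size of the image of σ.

15

Since 37 is prime, the nonzero elements of ℤ/37ℤ form a cyclic group of order 36.
As gcd(35, 36) = 1, raising to the 35th power is a bijection on this group: if x_1^35 ≡ x_2^35 then (x_1x_2^{−1})^35 = 1, and the only element of order dividing gcd(35, 36) = 1 is 1, so x_1 = x_2.
With σ(0) = 0 this makes σ injective on all of ℤ/37ℤ, hence bijective (finite equal-size domain and codomain). In particular σ is injective.
Since σ is injective, we find the preimage of 5. The inverse of x ↦ x^35 on (ℤ/37ℤ)^× is x ↦ x^35, because 35·35 = 1225 = 34·36 + 1 ≡ 1 (mod 36) and x^{36} = 1 for x ≠ 0 (Fermat). So σ⁻¹(5) = 5^35 mod 37.
Repeated squaring mod 37: 5^1 ≡ 5, 5^2 ≡ 5² = 25, 5^4 ≡ 25² = 625 ≡ 33, 5^8 ≡ 33² = 1089 ≡ 16, 5^16 ≡ 16² = 256 ≡ 34, 5^32 ≡ 34² = 1156 ≡ 9. Since 35 = 32 + 2 + 1, 5^35 ≡ 9·25·5: 9·25 = 225 ≡ 3, then 3·5 = 15. So 5^35 ≡ 15 (mod 37).
Hence σ⁻¹(5) = 15.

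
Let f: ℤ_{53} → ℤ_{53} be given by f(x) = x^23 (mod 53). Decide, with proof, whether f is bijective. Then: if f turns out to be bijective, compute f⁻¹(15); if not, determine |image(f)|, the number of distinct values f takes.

Since 53 is prime, the nonzero elements of ℤ_{53} form a cyclic group of order 52.
As gcd(23, 52) = 1, raising to the 23rd power is a bijection on this group: if a^23 ≡ b^23 then (ab^{−1})^23 = 1, and the only element of order dividing gcd(23, 52) = 1 is 1, so a = b.
With f(0) = 0 this makes f injective on all of ℤ_{53}, hence bijective (finite equal-size domain and codomain). In particular f is bijective.
Since f is bijective, we find the preimage of 15. The inverse of x ↦ x^23 on (ℤ_{53})^× is x ↦ x^43, because 23·43 = 989 = 19·52 + 1 ≡ 1 (mod 52) and x^{52} = 1 for x ≠ 0 (Fermat). So f⁻¹(15) = 15^43 mod 53.
Repeated squaring mod 53: 15^1 ≡ 15, 15^2 ≡ 15² = 225 ≡ 13, 15^4 ≡ 13² = 169 ≡ 10, 15^8 ≡ 10² = 100 ≡ 47, 15^16 ≡ 47² = 2209 ≡ 36, 15^32 ≡ 36² = 1296 ≡ 24. Since 43 = 32 + 8 + 2 + 1, 15^43 ≡ 24·47·13·15: 24·47 = 1128 ≡ 15, then 15·13 = 195 ≡ 36, then 36·15 = 540 ≡ 10. So 15^43 ≡ 10 (mod 53).
Hence f⁻¹(15) = 10.

10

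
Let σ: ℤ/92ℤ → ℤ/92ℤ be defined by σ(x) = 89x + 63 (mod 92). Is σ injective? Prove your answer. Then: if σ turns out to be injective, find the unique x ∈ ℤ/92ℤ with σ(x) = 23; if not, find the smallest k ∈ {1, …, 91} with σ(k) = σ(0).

44

If σ(s) = σ(t), then 89s ≡ 89t (mod 92). Because gcd(89, 92) = 1, we may cancel 89 to get s ≡ t (mod 92).
Therefore σ is injective.
We now compute 89⁻¹ mod 92 explicitly. Euclid's algorithm: 92 = 1·89 + 3, 89 = 29·3 + 2, 3 = 1·2 + 1; back-substituting gives 1 = 61·89 − 59·92, so 89⁻¹ ≡ 61 (mod 92).
Since σ is injective, we find σ⁻¹(23): we need 89x ≡ 23 − 63 ≡ 52 (mod 92). Using 89⁻¹ = 61: x ≡ 61·52 = 3172 = 34·92 + 44, so x = 44.
Check: σ(44) = 89·44 + 63 = 3979 = 43·92 + 23 ≡ 23 (mod 92).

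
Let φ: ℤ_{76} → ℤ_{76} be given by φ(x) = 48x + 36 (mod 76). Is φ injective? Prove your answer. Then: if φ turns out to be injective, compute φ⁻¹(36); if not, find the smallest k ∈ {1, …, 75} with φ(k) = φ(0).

19

We have gcd(48, 76) = 4 > 1. Taking a = 0 and b = 19: φ(0) = 36 and φ(19) = 48·19 + 36 = 948 ≡ 36 (mod 76).
So φ(0) = φ(19) while 0 ≠ 19, hence φ is not injective.
Since φ is not injective, we find the least positive k with φ(k) = φ(0): this means 48k ≡ 0 (mod 76), i.e. 76 ∣ 48k. Since gcd(48, 76) = 4, dividing through by 4 this holds exactly when 19 ∣ 12k, and as gcd(12, 19) = 1, exactly when 19 ∣ k.
The smallest positive such k is 19.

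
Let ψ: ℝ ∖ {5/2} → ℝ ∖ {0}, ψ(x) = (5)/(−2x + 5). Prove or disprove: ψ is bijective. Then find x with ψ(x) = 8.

Suppose ψ(x_1) = ψ(x_2). Cross-multiplying: (5)(−2x_2 + 5) = (5)(−2x_1 + 5).
Expanding both sides and cancelling the symmetric terms leaves 10·(x_1 − x_2) = 0. Since 10 ≠ 0, x_1 = x_2. So ψ is injective.
For any y ≠ 0, solving y(−2x + 5) = 5 for x gives a well-defined x ≠ 5/2. So ψ is surjective.
So ψ is bijective.
Solving ψ(x) = 8: cross-multiplying gives 5 = 8(−2x + 5), which rearranges to 16x = 35, so x = 35/16.

35/16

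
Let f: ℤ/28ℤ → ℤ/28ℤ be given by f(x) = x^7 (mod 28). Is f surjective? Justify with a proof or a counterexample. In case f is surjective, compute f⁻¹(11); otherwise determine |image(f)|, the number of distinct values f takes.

21

f(0) = 0^7 = 0.
f(14): Repeated squaring mod 28: 14^1 ≡ 14, 14^2 ≡ 14² = 196 ≡ 0, 14^4 ≡ 0² = 0. Since 7 = 4 + 2 + 1, 14^7 ≡ 0·0·14: 0·0 = 0, then 0·14 = 0. So 14^7 ≡ 0 (mod 28).
So f(0) = f(14) = 0 while 0 ≠ 14, so f is not injective.
A non-injective map from the 28-element set ℤ/28ℤ to itself takes at most 27 distinct values, so it cannot be surjective. Thus f is not surjective.
Since f is not surjective, we determine |image(f)|. Computing x^7 mod 28 for each x (by repeated squaring, reducing mod 28 at every step), the values f(0), f(1), …, f(27) are: 0, 1, 16, 3, 4, 5, 20, 7, 8, 9, 24, 11, 12, 13, 0, 15, 16, 17, 4, 19, 20, 21, 8, 23, 24, 25, 12, 27.
The distinct values are {0, 1, 3, 4, 5, 7, 8, 9, 11, 12, 13, 15, 16, 17, 19, 20, 21, 23, 24, 25, 27}; there are 21 of them.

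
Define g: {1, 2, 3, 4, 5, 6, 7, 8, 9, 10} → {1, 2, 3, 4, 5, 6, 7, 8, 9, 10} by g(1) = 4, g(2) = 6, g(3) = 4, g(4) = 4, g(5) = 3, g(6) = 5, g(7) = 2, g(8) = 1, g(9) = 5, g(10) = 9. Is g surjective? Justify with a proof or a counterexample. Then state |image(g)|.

7

No element maps to 7, so g is not surjective.
The image of g is {1, 2, 3, 4, 5, 6, 9}, which has 7 elements.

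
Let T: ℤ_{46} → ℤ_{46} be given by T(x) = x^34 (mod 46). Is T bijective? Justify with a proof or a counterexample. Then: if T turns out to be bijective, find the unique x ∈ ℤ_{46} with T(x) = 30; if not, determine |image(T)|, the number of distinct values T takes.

24

T(22): Repeated squaring mod 46: 22^1 ≡ 22, 22^2 ≡ 22² = 484 ≡ 24, 22^4 ≡ 24² = 576 ≡ 24, 22^8 ≡ 24² = 576 ≡ 24, 22^16 ≡ 24² = 576 ≡ 24, 22^32 ≡ 24² = 576 ≡ 24. Since 34 = 32 + 2, 22^34 ≡ 24·24: 24·24 = 576 ≡ 24. So 22^34 ≡ 24 (mod 46).
T(24): Repeated squaring mod 46: 24^1 ≡ 24, 24^2 ≡ 24² = 576 ≡ 24, 24^4 ≡ 24² = 576 ≡ 24, 24^8 ≡ 24² = 576 ≡ 24, 24^16 ≡ 24² = 576 ≡ 24, 24^32 ≡ 24² = 576 ≡ 24. Since 34 = 32 + 2, 24^34 ≡ 24·24: 24·24 = 576 ≡ 24. So 24^34 ≡ 24 (mod 46).
So T(22) = T(24) = 24 while 22 ≠ 24, therefore T is not injective, hence not bijective.
Since T is not bijective, we determine |image(T)|. Computing x^34 mod 46 for each x (by repeated squaring, reducing mod 46 at every step), the values T(0), T(1), …, T(45) are: 0, 1, 2, 3, 4, 41, 6, 39, 8, 9, 36, 35, 12, 13, 32, 31, 16, 29, 18, 27, 26, 25, 24, 23, 24, 25, 26, 27, 18, 29, 16, 31, 32, 13, 12, 35, 36, 9, 8, 39, 6, 41, 4, 3, 2, 1.
The distinct values are {0, 1, 2, 3, 4, 6, 8, 9, 12, 13, 16, 18, 23, 24, 25, 26, 27, 29, 31, 32, 35, 36, 39, 41}; there are 24 of them.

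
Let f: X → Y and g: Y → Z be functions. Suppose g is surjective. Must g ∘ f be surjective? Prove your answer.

not surjective

No. Take X = {1}, Y = Z = {1, 2, 3, 4}, f(1) = 1, and g = identity (surjective).
Then (g ∘ f)(1) = 1, and 4 ∈ Z has no preimage under g ∘ f, so g ∘ f is not surjective.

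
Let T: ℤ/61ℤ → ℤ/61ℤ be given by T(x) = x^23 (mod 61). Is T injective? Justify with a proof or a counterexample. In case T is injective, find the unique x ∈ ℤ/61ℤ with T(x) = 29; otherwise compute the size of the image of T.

40

Since 61 is prime, the nonzero elements of ℤ/61ℤ form a cyclic group of order 60.
As gcd(23, 60) = 1, raising to the 23rd power is a bijection on this group: if a^23 ≡ b^23 then (ab^{−1})^23 = 1, and the only element of order dividing gcd(23, 60) = 1 is 1, so a = b.
With T(0) = 0 this makes T injective on all of ℤ/61ℤ, hence bijective (finite equal-size domain and codomain). In particular T is injective.
Since T is injective, we find the preimage of 29. The inverse of x ↦ x^23 on (ℤ/61ℤ)^× is x ↦ x^47, because 23·47 = 1081 = 18·60 + 1 ≡ 1 (mod 60) and x^{60} = 1 for x ≠ 0 (Fermat). So T⁻¹(29) = 29^47 mod 61.
Repeated squaring mod 61: 29^1 ≡ 29, 29^2 ≡ 29² = 841 ≡ 48, 29^4 ≡ 48² = 2304 ≡ 47, 29^8 ≡ 47² = 2209 ≡ 13, 29^16 ≡ 13² = 169 ≡ 47, 29^32 ≡ 47² = 2209 ≡ 13. Since 47 = 32 + 8 + 4 + 2 + 1, 29^47 ≡ 13·13·47·48·29: 13·13 = 169 ≡ 47, then 47·47 = 2209 ≡ 13, then 13·48 = 624 ≡ 14, then 14·29 = 406 ≡ 40. So 29^47 ≡ 40 (mod 61).
Hence T⁻¹(29) = 40.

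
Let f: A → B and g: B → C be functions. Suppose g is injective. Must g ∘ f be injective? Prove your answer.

No. Take A = {1, 2}, B = C = {1, 2, 3}, f(1) = f(2) = 1, and g = identity (injective).
Then (g ∘ f)(1) = (g ∘ f)(2) = 1 with 1 ≠ 2, so g ∘ f is not injective.

not injective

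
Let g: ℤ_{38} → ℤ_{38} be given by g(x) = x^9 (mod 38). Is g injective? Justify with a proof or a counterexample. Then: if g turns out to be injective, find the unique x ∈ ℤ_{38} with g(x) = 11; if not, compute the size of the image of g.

6

g(1) = 1^9 = 1.
g(5): Repeated squaring mod 38: 5^1 ≡ 5, 5^2 ≡ 5² = 25, 5^4 ≡ 25² = 625 ≡ 17, 5^8 ≡ 17² = 289 ≡ 23. Since 9 = 8 + 1, 5^9 ≡ 23·5: 23·5 = 115 ≡ 1. So 5^9 ≡ 1 (mod 38).
So g(1) = g(5) = 1 while 1 ≠ 5, so g is not injective.
Since g is not injective, we determine |image(g)|. Computing x^9 mod 38 for each x (by repeated squaring, reducing mod 38 at every step), the values g(0), g(1), …, g(37) are: 0, 1, 18, 37, 20, 1, 20, 1, 18, 1, 18, 1, 18, 37, 18, 37, 20, 1, 18, 19, 20, 37, 18, 1, 20, 1, 20, 37, 20, 37, 20, 37, 18, 37, 18, 1, 20, 37.
The distinct values are {0, 1, 18, 19, 20, 37}; there are 6 of them.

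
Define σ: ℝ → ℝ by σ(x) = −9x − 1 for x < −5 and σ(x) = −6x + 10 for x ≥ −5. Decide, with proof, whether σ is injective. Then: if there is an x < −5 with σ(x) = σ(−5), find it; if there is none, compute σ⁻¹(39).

-29/6

Both pieces are strictly decreasing (slopes −9 and −6), so each is injective on its own interval.
The left piece maps (−∞, −5) onto (44, ∞); the right piece maps [−5, ∞) onto (−∞, 40].
These images are disjoint, so no value is attained by both pieces. Hence σ is injective.
Because the two images are disjoint, no x < −5 has σ(x) = σ(−5), so we compute σ⁻¹(39): 39 lies in (−∞, 40], so solve −6x + 10 = 39: x = (39 − 10)/(−6) = −29/6.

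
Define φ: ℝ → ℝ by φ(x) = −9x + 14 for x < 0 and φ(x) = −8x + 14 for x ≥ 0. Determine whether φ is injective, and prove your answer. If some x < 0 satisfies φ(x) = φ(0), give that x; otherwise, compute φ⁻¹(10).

1/2

Both pieces are strictly decreasing (slopes −9 and −8), so each is injective on its own interval.
The left piece maps (−∞, 0) onto (14, ∞); the right piece maps [0, ∞) onto (−∞, 14].
These images are disjoint, so no value is attained by both pieces. So φ is injective.
Because the two images are disjoint, no x < 0 has φ(x) = φ(0), so we compute φ⁻¹(10): 10 lies in (−∞, 14], so solve −8x + 14 = 10: x = (10 − 14)/(−8) = 1/2.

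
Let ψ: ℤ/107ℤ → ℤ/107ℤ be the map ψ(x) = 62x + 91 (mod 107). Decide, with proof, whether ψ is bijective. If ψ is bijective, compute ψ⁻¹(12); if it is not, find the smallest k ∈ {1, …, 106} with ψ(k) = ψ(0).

104

Recall that injectivity means: for all x_1, x_2 in the domain, ψ(x_1) = ψ(x_2) implies x_1 = x_2.
If ψ(x_1) = ψ(x_2), then 62x_1 ≡ 62x_2 (mod 107). Because gcd(62, 107) = 1, we may cancel 62 to get x_1 ≡ x_2 (mod 107).
We now compute 62⁻¹ mod 107 explicitly. Euclid's algorithm: 107 = 1·62 + 45, 62 = 1·45 + 17, 45 = 2·17 + 11, 17 = 1·11 + 6, 11 = 1·6 + 5, 6 = 1·5 + 1; back-substituting gives 1 = 19·62 − 11·107, so 62⁻¹ ≡ 19 (mod 107).
Then y ↦ 19(y − 91) is a two-sided inverse to ψ, so every y ∈ ℤ/107ℤ has a preimage.
Hence ψ is bijective.
Since ψ is bijective, we compute ψ⁻¹(12): solve 62x + 91 ≡ 12 (mod 107), i.e. 62x ≡ 28 (mod 107).
Multiplying by 62⁻¹ = 19 gives x ≡ 19·28 = 532 = 4·107 + 104 ≡ 104 (mod 107).
Check: ψ(104) = 62·104 + 91 = 6539 = 61·107 + 12 ≡ 12 (mod 107).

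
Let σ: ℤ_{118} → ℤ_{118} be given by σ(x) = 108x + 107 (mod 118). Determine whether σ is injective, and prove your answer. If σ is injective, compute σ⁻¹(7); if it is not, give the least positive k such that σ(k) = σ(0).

We have gcd(108, 118) = 2 > 1. Taking a = 0 and b = 59: σ(0) = 107 and σ(59) = 108·59 + 107 = 6479 ≡ 107 (mod 118).
So σ(0) = σ(59) while 0 ≠ 59, thus σ is not injective.
Since σ is not injective, we find the least positive k with σ(k) = σ(0): this means 108k ≡ 0 (mod 118), i.e. 118 ∣ 108k. Since gcd(108, 118) = 2, dividing through by 2 this holds exactly when 59 ∣ 54k, and as gcd(54, 59) = 1, exactly when 59 ∣ k.
The smallest positive such k is 59.

59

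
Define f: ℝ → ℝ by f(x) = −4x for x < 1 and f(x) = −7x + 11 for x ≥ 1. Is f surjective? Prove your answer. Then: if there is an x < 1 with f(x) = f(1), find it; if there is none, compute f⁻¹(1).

-1

Both pieces are strictly decreasing (slopes −4 and −7), so each is injective on its own interval.
The left piece maps (−∞, 1) onto (−4, ∞); the right piece maps [1, ∞) onto (−∞, 4].
The union (−4, ∞) ∪ (−∞, 4] covers ℝ, so f is surjective.
For the follow-up: the images overlap, so an x < 1 with f(x) = f(1) exists. f(1) = 4; solving −4x = 4 for x < 1 gives x = (4 − 0)/(−4) = −1.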